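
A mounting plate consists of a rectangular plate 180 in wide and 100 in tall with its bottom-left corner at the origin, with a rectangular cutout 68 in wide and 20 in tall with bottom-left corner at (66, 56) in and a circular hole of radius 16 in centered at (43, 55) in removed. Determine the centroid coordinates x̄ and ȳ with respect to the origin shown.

Part | A | x̄ᵢ | ȳᵢ | A·x̄ᵢ | A·ȳᵢ
plate | 18000.00 | 90.00 | 50.00 | 1620000.00 | 900000.00
hole 1 | -1360.00 | 100.00 | 66.00 | -136000.00 | -89760.00
hole 2 | -804.25 | 43.00 | 55.00 | -34582.65 | -44233.62
Σ | 15835.75 |  |  | 1449417.35 | 766006.38
x̄ = 1449417.35 / 15835.75 = 91.53 in
ȳ = 766006.38 / 15835.75 = 48.37 in

x̄ = 91.53 in, ȳ = 48.37 in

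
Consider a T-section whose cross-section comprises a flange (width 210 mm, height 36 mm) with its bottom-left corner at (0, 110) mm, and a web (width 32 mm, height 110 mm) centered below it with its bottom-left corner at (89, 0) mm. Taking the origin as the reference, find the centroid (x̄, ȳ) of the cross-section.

Part | A | x̄ᵢ | ȳᵢ | A·x̄ᵢ | A·ȳᵢ
web | 3520.00 | 105.00 | 55.00 | 369600.00 | 193600.00
flange | 7560.00 | 105.00 | 128.00 | 793800.00 | 967680.00
Σ | 11080.00 |  |  | 1163400.00 | 1161280.00
x̄ = 1163400.00 / 11080.00 = 105.00 mm
ȳ = 1161280.00 / 11080.00 = 104.81 mm

x̄ = 105.00 mm, ȳ = 104.81 mm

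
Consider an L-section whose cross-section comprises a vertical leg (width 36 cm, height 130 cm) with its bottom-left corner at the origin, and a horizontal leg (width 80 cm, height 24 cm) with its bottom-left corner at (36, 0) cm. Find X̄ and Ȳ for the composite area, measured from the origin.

vertical leg: A = 36 × 130 = 4680.00, centroid at (18.00, 65.00).
horizontal leg: A = 80 × 24 = 1920.00, centroid at (76.00, 12.00).
ΣA = 6600.00 cm²
ΣAX̄ = (4680.00)(18.00) + (1920.00)(76.00) = 230160.00 cm³
ΣAȲ = (4680.00)(65.00) + (1920.00)(12.00) = 327240.00 cm³
X̄ = 230160.00 / 6600.00 = 34.87 cm
Ȳ = 327240.00 / 6600.00 = 49.58 cm

X̄ = 34.87 cm, Ȳ = 49.58 cm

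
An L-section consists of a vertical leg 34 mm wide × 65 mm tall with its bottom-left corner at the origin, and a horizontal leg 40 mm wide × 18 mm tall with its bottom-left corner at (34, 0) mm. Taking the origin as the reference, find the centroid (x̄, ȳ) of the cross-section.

x̄ = 26.09 mm, ȳ = 26.73 mm

vertical leg: A = 34 × 65 = 2210.00, centroid at (17.00, 32.50).
horizontal leg: A = 40 × 18 = 720.00, centroid at (54.00, 9.00).
ΣA = 2930.00 mm²
ΣAx̄ = (2210.00)(17.00) + (720.00)(54.00) = 76450.00 mm³
ΣAȳ = (2210.00)(32.50) + (720.00)(9.00) = 78305.00 mm³
x̄ = 76450.00 / 2930.00 = 26.09 mm
ȳ = 78305.00 / 2930.00 = 26.73 mm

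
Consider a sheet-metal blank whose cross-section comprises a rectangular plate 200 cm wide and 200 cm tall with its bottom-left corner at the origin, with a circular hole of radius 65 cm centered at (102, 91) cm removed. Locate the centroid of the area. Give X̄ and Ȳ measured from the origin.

X̄ = 99.01 cm, Ȳ = 104.47 cm

Part | A | x̄ᵢ | ȳᵢ | A·x̄ᵢ | A·ȳᵢ
plate | 40000.00 | 100.00 | 100.00 | 4000000.00 | 4000000.00
hole | -13273.23 | 102.00 | 91.00 | -1353869.35 | -1207863.84
Σ | 26726.77 |  |  | 2646130.65 | 2792136.16
X̄ = 2646130.65 / 26726.77 = 99.01 cm
Ȳ = 2792136.16 / 26726.77 = 104.47 cm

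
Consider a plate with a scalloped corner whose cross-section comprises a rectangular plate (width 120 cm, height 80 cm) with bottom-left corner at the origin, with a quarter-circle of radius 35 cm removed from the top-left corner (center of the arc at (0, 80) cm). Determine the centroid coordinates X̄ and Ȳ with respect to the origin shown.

X̄ = 65.03 cm, Ȳ = 37.20 cm

plate: A = 120 × 80 = 9600.00, centroid at (60.00, 40.00).
removed quarter-circle: A = −¼π·35² = -962.11, centroid at (14.85, 65.15).
ΣA = 8637.89 cm², ΣAX̄ = 561708.33 cm³, ΣAȲ = 321322.65 cm³.
X̄ = 561708.33/8637.89 = 65.03 cm; Ȳ = 321322.65/8637.89 = 37.20 cm.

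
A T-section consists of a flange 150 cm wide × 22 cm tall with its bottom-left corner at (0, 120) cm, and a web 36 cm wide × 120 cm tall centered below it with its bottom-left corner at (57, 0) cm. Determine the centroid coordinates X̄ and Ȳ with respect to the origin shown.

Part | A | x̄ᵢ | ȳᵢ | A·x̄ᵢ | A·ȳᵢ
web | 4320.00 | 75.00 | 60.00 | 324000.00 | 259200.00
flange | 3300.00 | 75.00 | 131.00 | 247500.00 | 432300.00
Σ | 7620.00 |  |  | 571500.00 | 691500.00
X̄ = 571500.00 / 7620.00 = 75.00 cm
Ȳ = 691500.00 / 7620.00 = 90.75 cm

X̄ = 75.00 cm, Ȳ = 90.75 cm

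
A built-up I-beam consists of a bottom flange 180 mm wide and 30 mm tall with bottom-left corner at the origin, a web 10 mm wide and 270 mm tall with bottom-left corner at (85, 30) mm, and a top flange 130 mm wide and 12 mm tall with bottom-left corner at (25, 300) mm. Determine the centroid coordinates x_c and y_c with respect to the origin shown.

Part | A | x̄ᵢ | ȳᵢ | A·x̄ᵢ | A·ȳᵢ
bottom flange | 5400.00 | 90.00 | 15.00 | 486000.00 | 81000.00
web | 2700.00 | 90.00 | 165.00 | 243000.00 | 445500.00
top flange | 1560.00 | 90.00 | 306.00 | 140400.00 | 477360.00
Σ | 9660.00 |  |  | 869400.00 | 1003860.00
x_c = 869400.00 / 9660.00 = 90.00 mm
y_c = 1003860.00 / 9660.00 = 103.92 mm

x_c = 90.00 mm, y_c = 103.92 mm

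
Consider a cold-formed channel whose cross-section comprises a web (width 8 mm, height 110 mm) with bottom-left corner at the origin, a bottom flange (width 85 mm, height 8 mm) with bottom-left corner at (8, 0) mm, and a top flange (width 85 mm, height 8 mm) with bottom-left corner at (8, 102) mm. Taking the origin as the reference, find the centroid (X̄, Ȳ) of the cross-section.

web: A = 8 × 110 = 880.00, centroid at (4.00, 55.00).
bottom flange: A = 85 × 8 = 680.00, centroid at (50.50, 4.00).
top flange: A = 85 × 8 = 680.00, centroid at (50.50, 106.00).
ΣA = 2240.00 mm²
ΣAX̄ = (880.00)(4.00) + (680.00)(50.50) + (680.00)(50.50) = 72200.00 mm³
ΣAȲ = (880.00)(55.00) + (680.00)(4.00) + (680.00)(106.00) = 123200.00 mm³
X̄ = 72200.00 / 2240.00 = 32.23 mm
Ȳ = 123200.00 / 2240.00 = 55.00 mm

X̄ = 32.23 mm, Ȳ = 55.00 mm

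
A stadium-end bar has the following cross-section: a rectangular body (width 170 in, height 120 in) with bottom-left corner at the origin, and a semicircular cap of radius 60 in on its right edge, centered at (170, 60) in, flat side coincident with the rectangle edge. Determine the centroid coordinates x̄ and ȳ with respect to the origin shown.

rectangular body: A = 170 × 120 = 20400.00, centroid at (85.00, 60.00).
semicircular end: A = ½π·60² = 5654.87, centroid at (195.46, 60.00).
ΣA = 26054.87 in²
ΣAx̄ = (20400.00)(85.00) + (5654.87)(195.46) = 2839327.35 in³
ΣAȳ = (20400.00)(60.00) + (5654.87)(60.00) = 1563292.01 in³
x̄ = 2839327.35 / 26054.87 = 108.97 in
ȳ = 1563292.01 / 26054.87 = 60.00 in

x̄ = 108.97 in, ȳ = 60.00 in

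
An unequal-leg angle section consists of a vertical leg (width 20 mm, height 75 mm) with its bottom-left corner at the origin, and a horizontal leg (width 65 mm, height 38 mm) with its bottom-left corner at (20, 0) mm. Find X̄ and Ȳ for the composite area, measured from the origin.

vertical leg: A = 20 × 75 = 1500.00, centroid at (10.00, 37.50).
horizontal leg: A = 65 × 38 = 2470.00, centroid at (52.50, 19.00).
ΣA = 3970.00 mm²
ΣAX̄ = (1500.00)(10.00) + (2470.00)(52.50) = 144675.00 mm³
ΣAȲ = (1500.00)(37.50) + (2470.00)(19.00) = 103180.00 mm³
X̄ = 144675.00 / 3970.00 = 36.44 mm
Ȳ = 103180.00 / 3970.00 = 25.99 mm

X̄ = 36.44 mm, Ȳ = 25.99 mm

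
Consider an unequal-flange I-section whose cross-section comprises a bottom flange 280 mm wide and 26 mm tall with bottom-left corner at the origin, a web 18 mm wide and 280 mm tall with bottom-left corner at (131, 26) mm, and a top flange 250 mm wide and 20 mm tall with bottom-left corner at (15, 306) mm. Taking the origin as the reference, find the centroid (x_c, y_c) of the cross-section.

Part | A | x̄ᵢ | ȳᵢ | A·x̄ᵢ | A·ȳᵢ
bottom flange | 7280.00 | 140.00 | 13.00 | 1019200.00 | 94640.00
web | 5040.00 | 140.00 | 166.00 | 705600.00 | 836640.00
top flange | 5000.00 | 140.00 | 316.00 | 700000.00 | 1580000.00
Σ | 17320.00 |  |  | 2424800.00 | 2511280.00
x_c = 2424800.00 / 17320.00 = 140.00 mm
y_c = 2511280.00 / 17320.00 = 144.99 mm

x_c = 140.00 mm, y_c = 144.99 mm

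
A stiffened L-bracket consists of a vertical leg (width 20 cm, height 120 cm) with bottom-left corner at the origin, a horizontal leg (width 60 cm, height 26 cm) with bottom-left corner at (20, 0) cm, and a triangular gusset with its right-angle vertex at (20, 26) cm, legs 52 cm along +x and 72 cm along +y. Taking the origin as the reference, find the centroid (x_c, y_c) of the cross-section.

vertical leg: A = 20 × 120 = 2400.00, centroid at (10.00, 60.00).
horizontal leg: A = 60 × 26 = 1560.00, centroid at (50.00, 13.00).
gusset: A = ½·52·72 = 1872.00, centroid at (37.33, 50.00).
ΣA = 5832.00 cm²
ΣAx_c = (2400.00)(10.00) + (1560.00)(50.00) + (1872.00)(37.33) = 171888.00 cm³
ΣAy_c = (2400.00)(60.00) + (1560.00)(13.00) + (1872.00)(50.00) = 257880.00 cm³
x_c = 171888.00 / 5832.00 = 29.47 cm
y_c = 257880.00 / 5832.00 = 44.22 cm

x_c = 29.47 cm, y_c = 44.22 cm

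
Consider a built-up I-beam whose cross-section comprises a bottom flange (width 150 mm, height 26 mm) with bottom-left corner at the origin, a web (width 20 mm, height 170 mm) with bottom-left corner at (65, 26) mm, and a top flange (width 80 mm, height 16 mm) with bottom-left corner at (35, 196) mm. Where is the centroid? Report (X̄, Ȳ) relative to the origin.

X̄ = 75.00 mm, Ȳ = 80.33 mm

Part | A | x̄ᵢ | ȳᵢ | A·x̄ᵢ | A·ȳᵢ
bottom flange | 3900.00 | 75.00 | 13.00 | 292500.00 | 50700.00
web | 3400.00 | 75.00 | 111.00 | 255000.00 | 377400.00
top flange | 1280.00 | 75.00 | 204.00 | 96000.00 | 261120.00
Σ | 8580.00 |  |  | 643500.00 | 689220.00
X̄ = 643500.00 / 8580.00 = 75.00 mm
Ȳ = 689220.00 / 8580.00 = 80.33 mm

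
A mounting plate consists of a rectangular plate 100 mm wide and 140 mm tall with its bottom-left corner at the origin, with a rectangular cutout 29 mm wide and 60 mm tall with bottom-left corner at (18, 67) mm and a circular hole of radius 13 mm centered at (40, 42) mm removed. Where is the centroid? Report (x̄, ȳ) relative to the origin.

x̄ = 53.05 mm, ȳ = 67.26 mm

plate: A = 100 × 140 = 14000.00, centroid at (50.00, 70.00).
hole 1: A = −(29 × 60) = -1740.00, centroid at (32.50, 97.00).
hole 2: A = −π·13² = -530.93, centroid at (40.00, 42.00).
ΣA = 11729.07 mm², ΣAx̄ = 622212.83 mm³, ΣAȳ = 788920.98 mm³.
x̄ = 622212.83/11729.07 = 53.05 mm; ȳ = 788920.98/11729.07 = 67.26 mm.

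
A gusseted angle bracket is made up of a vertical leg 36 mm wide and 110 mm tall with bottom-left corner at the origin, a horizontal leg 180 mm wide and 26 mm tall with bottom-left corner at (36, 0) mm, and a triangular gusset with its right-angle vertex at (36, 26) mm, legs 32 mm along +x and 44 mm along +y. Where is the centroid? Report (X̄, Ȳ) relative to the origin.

X̄ = 74.25 mm, Ȳ = 32.88 mm

vertical leg: A = 36 × 110 = 3960.00, centroid at (18.00, 55.00).
horizontal leg: A = 180 × 26 = 4680.00, centroid at (126.00, 13.00).
gusset: A = ½·32·44 = 704.00, centroid at (46.67, 40.67).
ΣA = 9344.00 mm², ΣAX̄ = 693813.33 mm³, ΣAȲ = 307269.33 mm³.
X̄ = 693813.33/9344.00 = 74.25 mm; Ȳ = 307269.33/9344.00 = 32.88 mm.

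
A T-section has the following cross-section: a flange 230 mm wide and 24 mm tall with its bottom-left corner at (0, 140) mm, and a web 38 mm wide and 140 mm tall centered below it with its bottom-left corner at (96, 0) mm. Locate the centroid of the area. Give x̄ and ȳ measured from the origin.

x̄ = 115.00 mm, ȳ = 111.76 mm

web: A = 38 × 140 = 5320.00, centroid at (115.00, 70.00).
flange: A = 230 × 24 = 5520.00, centroid at (115.00, 152.00).
ΣA = 10840.00 mm²
ΣAx̄ = (5320.00)(115.00) + (5520.00)(115.00) = 1246600.00 mm³
ΣAȳ = (5320.00)(70.00) + (5520.00)(152.00) = 1211440.00 mm³
x̄ = 1246600.00 / 10840.00 = 115.00 mm
ȳ = 1211440.00 / 10840.00 = 111.76 mm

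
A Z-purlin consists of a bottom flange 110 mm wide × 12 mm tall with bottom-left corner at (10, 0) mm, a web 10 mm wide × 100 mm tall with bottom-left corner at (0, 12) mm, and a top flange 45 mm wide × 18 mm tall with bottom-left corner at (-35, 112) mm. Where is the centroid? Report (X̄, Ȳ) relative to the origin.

X̄ = 25.77 mm, Ȳ = 53.65 mm

Part | A | x̄ᵢ | ȳᵢ | A·x̄ᵢ | A·ȳᵢ
bottom flange | 1320.00 | 65.00 | 6.00 | 85800.00 | 7920.00
web | 1000.00 | 5.00 | 62.00 | 5000.00 | 62000.00
top flange | 810.00 | -12.50 | 121.00 | -10125.00 | 98010.00
Σ | 3130.00 |  |  | 80675.00 | 167930.00
X̄ = 80675.00 / 3130.00 = 25.77 mm
Ȳ = 167930.00 / 3130.00 = 53.65 mm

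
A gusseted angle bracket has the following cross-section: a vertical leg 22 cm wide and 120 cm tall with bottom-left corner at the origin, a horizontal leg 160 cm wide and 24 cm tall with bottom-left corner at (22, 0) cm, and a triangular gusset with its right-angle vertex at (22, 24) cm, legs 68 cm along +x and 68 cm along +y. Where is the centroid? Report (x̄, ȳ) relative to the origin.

vertical leg: A = 22 × 120 = 2640.00, centroid at (11.00, 60.00).
horizontal leg: A = 160 × 24 = 3840.00, centroid at (102.00, 12.00).
gusset: A = ½·68·68 = 2312.00, centroid at (44.67, 46.67).
ΣA = 8792.00 cm², ΣAx̄ = 523989.33 cm³, ΣAȳ = 312373.33 cm³.
x̄ = 523989.33/8792.00 = 59.60 cm; ȳ = 312373.33/8792.00 = 35.53 cm.

x̄ = 59.60 cm, ȳ = 35.53 cm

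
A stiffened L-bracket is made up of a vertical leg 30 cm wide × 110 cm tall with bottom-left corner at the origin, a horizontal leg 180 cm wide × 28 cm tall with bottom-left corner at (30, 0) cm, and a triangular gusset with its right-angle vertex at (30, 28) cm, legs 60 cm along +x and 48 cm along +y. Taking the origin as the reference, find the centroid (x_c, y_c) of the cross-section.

x_c = 74.26 cm, y_c = 32.25 cm

Part | A | x̄ᵢ | ȳᵢ | A·x̄ᵢ | A·ȳᵢ
vertical leg | 3300.00 | 15.00 | 55.00 | 49500.00 | 181500.00
horizontal leg | 5040.00 | 120.00 | 14.00 | 604800.00 | 70560.00
gusset | 1440.00 | 50.00 | 44.00 | 72000.00 | 63360.00
Σ | 9780.00 |  |  | 726300.00 | 315420.00
x_c = 726300.00 / 9780.00 = 74.26 cm
y_c = 315420.00 / 9780.00 = 32.25 cm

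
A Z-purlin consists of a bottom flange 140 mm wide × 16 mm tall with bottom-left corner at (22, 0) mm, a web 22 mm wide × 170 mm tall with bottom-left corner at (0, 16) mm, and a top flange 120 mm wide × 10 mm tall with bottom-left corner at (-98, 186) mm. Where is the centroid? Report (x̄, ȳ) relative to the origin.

Part | A | x̄ᵢ | ȳᵢ | A·x̄ᵢ | A·ȳᵢ
bottom flange | 2240.00 | 92.00 | 8.00 | 206080.00 | 17920.00
web | 3740.00 | 11.00 | 101.00 | 41140.00 | 377740.00
top flange | 1200.00 | -38.00 | 191.00 | -45600.00 | 229200.00
Σ | 7180.00 |  |  | 201620.00 | 624860.00
x̄ = 201620.00 / 7180.00 = 28.08 mm
ȳ = 624860.00 / 7180.00 = 87.03 mm

x̄ = 28.08 mm, ȳ = 87.03 mm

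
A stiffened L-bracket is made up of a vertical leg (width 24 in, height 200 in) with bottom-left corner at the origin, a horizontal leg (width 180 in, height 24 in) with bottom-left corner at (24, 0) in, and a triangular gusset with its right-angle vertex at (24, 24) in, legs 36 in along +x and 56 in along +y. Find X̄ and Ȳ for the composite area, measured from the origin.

vertical leg: A = 24 × 200 = 4800.00, centroid at (12.00, 100.00).
horizontal leg: A = 180 × 24 = 4320.00, centroid at (114.00, 12.00).
gusset: A = ½·36·56 = 1008.00, centroid at (36.00, 42.67).
ΣA = 10128.00 in²
ΣAX̄ = (4800.00)(12.00) + (4320.00)(114.00) + (1008.00)(36.00) = 586368.00 in³
ΣAȲ = (4800.00)(100.00) + (4320.00)(12.00) + (1008.00)(42.67) = 574848.00 in³
X̄ = 586368.00 / 10128.00 = 57.90 in
Ȳ = 574848.00 / 10128.00 = 56.76 in

X̄ = 57.90 in, Ȳ = 56.76 in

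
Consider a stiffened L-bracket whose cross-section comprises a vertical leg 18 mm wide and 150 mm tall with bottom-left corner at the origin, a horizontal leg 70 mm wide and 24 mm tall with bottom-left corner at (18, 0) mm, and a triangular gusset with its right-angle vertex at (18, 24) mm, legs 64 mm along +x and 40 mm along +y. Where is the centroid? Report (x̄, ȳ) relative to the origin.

x̄ = 28.92 mm, ȳ = 47.78 mm

Part | A | x̄ᵢ | ȳᵢ | A·x̄ᵢ | A·ȳᵢ
vertical leg | 2700.00 | 9.00 | 75.00 | 24300.00 | 202500.00
horizontal leg | 1680.00 | 53.00 | 12.00 | 89040.00 | 20160.00
gusset | 1280.00 | 39.33 | 37.33 | 50346.67 | 47786.67
Σ | 5660.00 |  |  | 163686.67 | 270446.67
x̄ = 163686.67 / 5660.00 = 28.92 mm
ȳ = 270446.67 / 5660.00 = 47.78 mm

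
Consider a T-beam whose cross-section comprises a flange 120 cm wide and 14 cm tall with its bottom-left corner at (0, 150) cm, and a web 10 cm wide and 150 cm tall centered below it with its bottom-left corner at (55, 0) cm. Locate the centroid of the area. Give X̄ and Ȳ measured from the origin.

X̄ = 60.00 cm, Ȳ = 118.32 cm

web: A = 10 × 150 = 1500.00, centroid at (60.00, 75.00).
flange: A = 120 × 14 = 1680.00, centroid at (60.00, 157.00).
ΣA = 3180.00 cm²
ΣAX̄ = (1500.00)(60.00) + (1680.00)(60.00) = 190800.00 cm³
ΣAȲ = (1500.00)(75.00) + (1680.00)(157.00) = 376260.00 cm³
X̄ = 190800.00 / 3180.00 = 60.00 cm
Ȳ = 376260.00 / 3180.00 = 118.32 cm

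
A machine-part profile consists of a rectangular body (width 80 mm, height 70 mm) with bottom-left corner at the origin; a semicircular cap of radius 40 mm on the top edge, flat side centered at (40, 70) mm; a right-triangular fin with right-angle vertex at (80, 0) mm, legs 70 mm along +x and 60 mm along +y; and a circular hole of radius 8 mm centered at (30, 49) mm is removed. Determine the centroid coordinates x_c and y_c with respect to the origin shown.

rectangular body: A = 80 × 70 = 5600.00, centroid at (40.00, 35.00).
semicircular top: A = ½π·40² = 2513.27, centroid at (40.00, 86.98).
triangular fin: A = ½·70·60 = 2100.00, centroid at (103.33, 20.00).
hole: A = −π·8² = -201.06, centroid at (30.00, 49.00).
ΣA = 10012.21 mm²
ΣAx_c = (5600.00)(40.00) + (2513.27)(40.00) + (2100.00)(103.33) + (-201.06)(30.00) = 535499.11 mm³
ΣAy_c = (5600.00)(35.00) + (2513.27)(86.98) + (2100.00)(20.00) + (-201.06)(49.00) = 446743.82 mm³
x_c = 535499.11 / 10012.21 = 53.48 mm
y_c = 446743.82 / 10012.21 = 44.62 mm

x_c = 53.48 mm, y_c = 44.62 mm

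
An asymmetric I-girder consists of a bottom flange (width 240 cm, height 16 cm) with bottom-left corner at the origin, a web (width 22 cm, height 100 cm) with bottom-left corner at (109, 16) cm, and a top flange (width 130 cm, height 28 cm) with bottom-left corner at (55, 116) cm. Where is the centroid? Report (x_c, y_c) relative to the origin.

Part | A | x̄ᵢ | ȳᵢ | A·x̄ᵢ | A·ȳᵢ
bottom flange | 3840.00 | 120.00 | 8.00 | 460800.00 | 30720.00
web | 2200.00 | 120.00 | 66.00 | 264000.00 | 145200.00
top flange | 3640.00 | 120.00 | 130.00 | 436800.00 | 473200.00
Σ | 9680.00 |  |  | 1161600.00 | 649120.00
x_c = 1161600.00 / 9680.00 = 120.00 cm
y_c = 649120.00 / 9680.00 = 67.06 cm

x_c = 120.00 cm, y_c = 67.06 cm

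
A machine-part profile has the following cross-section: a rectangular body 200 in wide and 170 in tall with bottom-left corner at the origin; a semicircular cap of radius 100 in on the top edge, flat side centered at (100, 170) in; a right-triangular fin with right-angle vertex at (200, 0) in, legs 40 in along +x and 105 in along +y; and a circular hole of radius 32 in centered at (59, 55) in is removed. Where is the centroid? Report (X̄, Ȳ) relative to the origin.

X̄ = 107.61 in, Ȳ = 126.02 in

rectangular body: A = 200 × 170 = 34000.00, centroid at (100.00, 85.00).
semicircular top: A = ½π·100² = 15707.96, centroid at (100.00, 212.44).
triangular fin: A = ½·40·105 = 2100.00, centroid at (213.33, 35.00).
hole: A = −π·32² = -3216.99, centroid at (59.00, 55.00).
ΣA = 48590.97 in²
ΣAX̄ = (34000.00)(100.00) + (15707.96)(100.00) + (2100.00)(213.33) + (-3216.99)(59.00) = 5228993.87 in³
ΣAȲ = (34000.00)(85.00) + (15707.96)(212.44) + (2100.00)(35.00) + (-3216.99)(55.00) = 6123585.92 in³
X̄ = 5228993.87 / 48590.97 = 107.61 in
Ȳ = 6123585.92 / 48590.97 = 126.02 in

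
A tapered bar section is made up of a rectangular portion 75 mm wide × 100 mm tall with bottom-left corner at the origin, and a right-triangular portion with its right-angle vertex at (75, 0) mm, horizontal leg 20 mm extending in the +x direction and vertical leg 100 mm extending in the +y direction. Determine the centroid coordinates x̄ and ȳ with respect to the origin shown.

rectangular portion: A = 75 × 100 = 7500.00, centroid at (37.50, 50.00).
triangular portion: A = ½·20·100 = 1000.00, centroid at (81.67, 33.33).
ΣA = 8500.00 mm²
ΣAx̄ = (7500.00)(37.50) + (1000.00)(81.67) = 362916.67 mm³
ΣAȳ = (7500.00)(50.00) + (1000.00)(33.33) = 408333.33 mm³
x̄ = 362916.67 / 8500.00 = 42.70 mm
ȳ = 408333.33 / 8500.00 = 48.04 mm

x̄ = 42.70 mm, ȳ = 48.04 mm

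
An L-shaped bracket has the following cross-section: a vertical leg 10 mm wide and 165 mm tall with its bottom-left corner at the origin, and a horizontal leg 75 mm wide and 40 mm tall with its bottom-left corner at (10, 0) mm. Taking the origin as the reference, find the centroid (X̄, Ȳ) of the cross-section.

X̄ = 32.42 mm, Ȳ = 42.18 mm

Part | A | x̄ᵢ | ȳᵢ | A·x̄ᵢ | A·ȳᵢ
vertical leg | 1650.00 | 5.00 | 82.50 | 8250.00 | 136125.00
horizontal leg | 3000.00 | 47.50 | 20.00 | 142500.00 | 60000.00
Σ | 4650.00 |  |  | 150750.00 | 196125.00
X̄ = 150750.00 / 4650.00 = 32.42 mm
Ȳ = 196125.00 / 4650.00 = 42.18 mm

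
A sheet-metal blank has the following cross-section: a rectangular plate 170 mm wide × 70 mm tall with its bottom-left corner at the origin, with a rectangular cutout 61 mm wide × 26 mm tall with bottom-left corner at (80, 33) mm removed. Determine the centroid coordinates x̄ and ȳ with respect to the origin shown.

plate: A = 170 × 70 = 11900.00, centroid at (85.00, 35.00).
hole: A = −(61 × 26) = -1586.00, centroid at (110.50, 46.00).
ΣA = 10314.00 mm²
ΣAx̄ = (11900.00)(85.00) + (-1586.00)(110.50) = 836247.00 mm³
ΣAȳ = (11900.00)(35.00) + (-1586.00)(46.00) = 343544.00 mm³
x̄ = 836247.00 / 10314.00 = 81.08 mm
ȳ = 343544.00 / 10314.00 = 33.31 mm

x̄ = 81.08 mm, ȳ = 33.31 mm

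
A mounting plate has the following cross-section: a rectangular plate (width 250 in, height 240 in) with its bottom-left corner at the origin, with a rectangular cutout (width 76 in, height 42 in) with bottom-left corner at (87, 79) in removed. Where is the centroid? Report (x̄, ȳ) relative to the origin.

x̄ = 125.00 in, ȳ = 121.12 in

plate: A = 250 × 240 = 60000.00, centroid at (125.00, 120.00).
hole: A = −(76 × 42) = -3192.00, centroid at (125.00, 100.00).
ΣA = 56808.00 in², ΣAx̄ = 7101000.00 in³, ΣAȳ = 6880800.00 in³.
x̄ = 7101000.00/56808.00 = 125.00 in; ȳ = 6880800.00/56808.00 = 121.12 in.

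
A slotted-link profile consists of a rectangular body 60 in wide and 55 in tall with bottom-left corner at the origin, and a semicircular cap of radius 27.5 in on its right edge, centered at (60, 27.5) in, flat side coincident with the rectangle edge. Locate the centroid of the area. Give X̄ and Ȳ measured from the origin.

X̄ = 41.03 in, Ȳ = 27.50 in

rectangular body: A = 60 × 55 = 3300.00, centroid at (30.00, 27.50).
semicircular end: A = ½π·27.5² = 1187.91, centroid at (71.67, 27.50).
ΣA = 4487.91 in², ΣAX̄ = 184139.47 in³, ΣAȲ = 123417.65 in³.
X̄ = 184139.47/4487.91 = 41.03 in; Ȳ = 123417.65/4487.91 = 27.50 in.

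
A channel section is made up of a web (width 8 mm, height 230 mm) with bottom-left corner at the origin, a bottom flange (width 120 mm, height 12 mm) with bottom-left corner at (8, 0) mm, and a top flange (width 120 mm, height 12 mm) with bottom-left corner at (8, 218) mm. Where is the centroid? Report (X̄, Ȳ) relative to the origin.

web: A = 8 × 230 = 1840.00, centroid at (4.00, 115.00).
bottom flange: A = 120 × 12 = 1440.00, centroid at (68.00, 6.00).
top flange: A = 120 × 12 = 1440.00, centroid at (68.00, 224.00).
ΣA = 4720.00 mm²
ΣAX̄ = (1840.00)(4.00) + (1440.00)(68.00) + (1440.00)(68.00) = 203200.00 mm³
ΣAȲ = (1840.00)(115.00) + (1440.00)(6.00) + (1440.00)(224.00) = 542800.00 mm³
X̄ = 203200.00 / 4720.00 = 43.05 mm
Ȳ = 542800.00 / 4720.00 = 115.00 mm

X̄ = 43.05 mm, Ȳ = 115.00 mm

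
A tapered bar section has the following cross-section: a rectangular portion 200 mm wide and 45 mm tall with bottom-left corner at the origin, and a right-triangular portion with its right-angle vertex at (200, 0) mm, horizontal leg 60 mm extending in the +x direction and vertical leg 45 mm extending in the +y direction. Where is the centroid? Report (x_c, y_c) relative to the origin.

x_c = 115.65 mm, y_c = 21.52 mm

rectangular portion: A = 200 × 45 = 9000.00, centroid at (100.00, 22.50).
triangular portion: A = ½·60·45 = 1350.00, centroid at (220.00, 15.00).
ΣA = 10350.00 mm², ΣAx_c = 1197000.00 mm³, ΣAy_c = 222750.00 mm³.
x_c = 1197000.00/10350.00 = 115.65 mm; y_c = 222750.00/10350.00 = 21.52 mm.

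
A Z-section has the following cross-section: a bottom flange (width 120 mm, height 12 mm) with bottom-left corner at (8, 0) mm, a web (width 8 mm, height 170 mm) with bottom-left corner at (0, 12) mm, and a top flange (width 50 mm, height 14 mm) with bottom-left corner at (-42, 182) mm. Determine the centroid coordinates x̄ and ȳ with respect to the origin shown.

x̄ = 26.13 mm, ȳ = 77.96 mm

bottom flange: A = 120 × 12 = 1440.00, centroid at (68.00, 6.00).
web: A = 8 × 170 = 1360.00, centroid at (4.00, 97.00).
top flange: A = 50 × 14 = 700.00, centroid at (-17.00, 189.00).
ΣA = 3500.00 mm²
ΣAx̄ = (1440.00)(68.00) + (1360.00)(4.00) + (700.00)(-17.00) = 91460.00 mm³
ΣAȳ = (1440.00)(6.00) + (1360.00)(97.00) + (700.00)(189.00) = 272860.00 mm³
x̄ = 91460.00 / 3500.00 = 26.13 mm
ȳ = 272860.00 / 3500.00 = 77.96 mm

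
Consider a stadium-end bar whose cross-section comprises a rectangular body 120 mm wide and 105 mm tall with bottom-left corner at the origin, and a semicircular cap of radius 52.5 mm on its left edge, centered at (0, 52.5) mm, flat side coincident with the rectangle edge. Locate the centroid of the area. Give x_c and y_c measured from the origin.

Part | A | x̄ᵢ | ȳᵢ | A·x̄ᵢ | A·ȳᵢ
rectangular body | 12600.00 | 60.00 | 52.50 | 756000.00 | 661500.00
semicircular end | 4329.51 | -22.28 | 52.50 | -96468.75 | 227299.14
Σ | 16929.51 |  |  | 659531.25 | 888799.14
x_c = 659531.25 / 16929.51 = 38.96 mm
y_c = 888799.14 / 16929.51 = 52.50 mm

x_c = 38.96 mm, y_c = 52.50 mm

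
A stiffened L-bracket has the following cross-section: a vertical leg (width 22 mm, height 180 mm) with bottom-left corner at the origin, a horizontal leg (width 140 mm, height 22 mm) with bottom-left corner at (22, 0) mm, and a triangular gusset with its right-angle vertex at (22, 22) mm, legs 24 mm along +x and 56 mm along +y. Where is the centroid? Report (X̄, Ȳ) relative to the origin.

X̄ = 45.01 mm, Ȳ = 54.15 mm

Part | A | x̄ᵢ | ȳᵢ | A·x̄ᵢ | A·ȳᵢ
vertical leg | 3960.00 | 11.00 | 90.00 | 43560.00 | 356400.00
horizontal leg | 3080.00 | 92.00 | 11.00 | 283360.00 | 33880.00
gusset | 672.00 | 30.00 | 40.67 | 20160.00 | 27328.00
Σ | 7712.00 |  |  | 347080.00 | 417608.00
X̄ = 347080.00 / 7712.00 = 45.01 mm
Ȳ = 417608.00 / 7712.00 = 54.15 mm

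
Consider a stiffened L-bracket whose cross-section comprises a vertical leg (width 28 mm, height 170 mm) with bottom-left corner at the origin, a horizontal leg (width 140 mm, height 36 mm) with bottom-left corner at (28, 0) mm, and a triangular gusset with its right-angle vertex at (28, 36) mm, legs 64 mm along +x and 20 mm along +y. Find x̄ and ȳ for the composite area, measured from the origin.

x̄ = 56.72 mm, ȳ = 50.06 mm

vertical leg: A = 28 × 170 = 4760.00, centroid at (14.00, 85.00).
horizontal leg: A = 140 × 36 = 5040.00, centroid at (98.00, 18.00).
gusset: A = ½·64·20 = 640.00, centroid at (49.33, 42.67).
ΣA = 10440.00 mm²
ΣAx̄ = (4760.00)(14.00) + (5040.00)(98.00) + (640.00)(49.33) = 592133.33 mm³
ΣAȳ = (4760.00)(85.00) + (5040.00)(18.00) + (640.00)(42.67) = 522626.67 mm³
x̄ = 592133.33 / 10440.00 = 56.72 mm
ȳ = 522626.67 / 10440.00 = 50.06 mm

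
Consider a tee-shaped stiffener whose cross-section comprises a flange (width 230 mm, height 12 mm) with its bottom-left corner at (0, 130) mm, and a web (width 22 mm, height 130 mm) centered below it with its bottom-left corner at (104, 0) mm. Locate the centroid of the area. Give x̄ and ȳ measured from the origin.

web: A = 22 × 130 = 2860.00, centroid at (115.00, 65.00).
flange: A = 230 × 12 = 2760.00, centroid at (115.00, 136.00).
ΣA = 5620.00 mm², ΣAx̄ = 646300.00 mm³, ΣAȳ = 561260.00 mm³.
x̄ = 646300.00/5620.00 = 115.00 mm; ȳ = 561260.00/5620.00 = 99.87 mm.

x̄ = 115.00 mm, ȳ = 99.87 mm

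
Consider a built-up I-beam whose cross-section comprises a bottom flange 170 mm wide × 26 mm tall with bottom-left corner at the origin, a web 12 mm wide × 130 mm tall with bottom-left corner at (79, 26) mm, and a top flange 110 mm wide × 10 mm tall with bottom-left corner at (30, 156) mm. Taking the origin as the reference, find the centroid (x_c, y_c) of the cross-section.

x_c = 85.00 mm, y_c = 53.18 mm

bottom flange: A = 170 × 26 = 4420.00, centroid at (85.00, 13.00).
web: A = 12 × 130 = 1560.00, centroid at (85.00, 91.00).
top flange: A = 110 × 10 = 1100.00, centroid at (85.00, 161.00).
ΣA = 7080.00 mm², ΣAx_c = 601800.00 mm³, ΣAy_c = 376520.00 mm³.
x_c = 601800.00/7080.00 = 85.00 mm; y_c = 376520.00/7080.00 = 53.18 mm.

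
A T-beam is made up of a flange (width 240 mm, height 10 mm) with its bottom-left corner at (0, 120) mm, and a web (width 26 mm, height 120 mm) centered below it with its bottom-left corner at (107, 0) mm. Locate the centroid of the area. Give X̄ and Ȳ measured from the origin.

X̄ = 120.00 mm, Ȳ = 88.26 mm

Part | A | x̄ᵢ | ȳᵢ | A·x̄ᵢ | A·ȳᵢ
web | 3120.00 | 120.00 | 60.00 | 374400.00 | 187200.00
flange | 2400.00 | 120.00 | 125.00 | 288000.00 | 300000.00
Σ | 5520.00 |  |  | 662400.00 | 487200.00
X̄ = 662400.00 / 5520.00 = 120.00 mm
Ȳ = 487200.00 / 5520.00 = 88.26 mm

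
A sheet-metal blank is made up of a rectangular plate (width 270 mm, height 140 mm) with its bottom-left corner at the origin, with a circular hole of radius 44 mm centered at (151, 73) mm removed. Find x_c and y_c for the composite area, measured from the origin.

x_c = 131.93 mm, y_c = 69.42 mm

plate: A = 270 × 140 = 37800.00, centroid at (135.00, 70.00).
hole: A = −π·44² = -6082.12, centroid at (151.00, 73.00).
ΣA = 31717.88 mm², ΣAx_c = 4184599.37 mm³, ΣAy_c = 2202004.99 mm³.
x_c = 4184599.37/31717.88 = 131.93 mm; y_c = 2202004.99/31717.88 = 69.42 mm.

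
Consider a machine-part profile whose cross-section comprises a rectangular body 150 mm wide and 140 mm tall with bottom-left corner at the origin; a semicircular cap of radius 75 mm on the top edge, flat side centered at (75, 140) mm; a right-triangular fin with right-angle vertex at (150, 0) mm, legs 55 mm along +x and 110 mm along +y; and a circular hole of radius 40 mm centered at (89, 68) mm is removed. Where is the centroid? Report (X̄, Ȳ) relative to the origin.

X̄ = 82.62 mm, Ȳ = 99.06 mm

rectangular body: A = 150 × 140 = 21000.00, centroid at (75.00, 70.00).
semicircular top: A = ½π·75² = 8835.73, centroid at (75.00, 171.83).
triangular fin: A = ½·55·110 = 3025.00, centroid at (168.33, 36.67).
hole: A = −π·40² = -5026.55, centroid at (89.00, 68.00).
ΣA = 27834.18 mm², ΣAX̄ = 2299525.24 mm³, ΣAȲ = 2757363.49 mm³.
X̄ = 2299525.24/27834.18 = 82.62 mm; Ȳ = 2757363.49/27834.18 = 99.06 mm.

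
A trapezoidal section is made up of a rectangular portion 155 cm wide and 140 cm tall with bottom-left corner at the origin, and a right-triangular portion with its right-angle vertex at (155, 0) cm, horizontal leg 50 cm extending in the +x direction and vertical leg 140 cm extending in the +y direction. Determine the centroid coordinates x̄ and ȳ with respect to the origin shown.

Part | A | x̄ᵢ | ȳᵢ | A·x̄ᵢ | A·ȳᵢ
rectangular portion | 21700.00 | 77.50 | 70.00 | 1681750.00 | 1519000.00
triangular portion | 3500.00 | 171.67 | 46.67 | 600833.33 | 163333.33
Σ | 25200.00 |  |  | 2282583.33 | 1682333.33
x̄ = 2282583.33 / 25200.00 = 90.58 cm
ȳ = 1682333.33 / 25200.00 = 66.76 cm

x̄ = 90.58 cm, ȳ = 66.76 cm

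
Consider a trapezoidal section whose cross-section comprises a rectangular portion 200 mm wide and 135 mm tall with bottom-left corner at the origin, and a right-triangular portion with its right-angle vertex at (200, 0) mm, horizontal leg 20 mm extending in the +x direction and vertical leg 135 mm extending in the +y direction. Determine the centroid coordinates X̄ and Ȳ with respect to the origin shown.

rectangular portion: A = 200 × 135 = 27000.00, centroid at (100.00, 67.50).
triangular portion: A = ½·20·135 = 1350.00, centroid at (206.67, 45.00).
ΣA = 28350.00 mm²
ΣAX̄ = (27000.00)(100.00) + (1350.00)(206.67) = 2979000.00 mm³
ΣAȲ = (27000.00)(67.50) + (1350.00)(45.00) = 1883250.00 mm³
X̄ = 2979000.00 / 28350.00 = 105.08 mm
Ȳ = 1883250.00 / 28350.00 = 66.43 mm

X̄ = 105.08 mm, Ȳ = 66.43 mm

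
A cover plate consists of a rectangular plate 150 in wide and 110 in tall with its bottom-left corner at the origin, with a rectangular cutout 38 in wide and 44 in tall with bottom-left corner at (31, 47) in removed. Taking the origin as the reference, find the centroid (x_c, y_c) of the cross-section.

x_c = 77.82 in, y_c = 53.42 in

plate: A = 150 × 110 = 16500.00, centroid at (75.00, 55.00).
hole: A = −(38 × 44) = -1672.00, centroid at (50.00, 69.00).
ΣA = 14828.00 in², ΣAx_c = 1153900.00 in³, ΣAy_c = 792132.00 in³.
x_c = 1153900.00/14828.00 = 77.82 in; y_c = 792132.00/14828.00 = 53.42 in.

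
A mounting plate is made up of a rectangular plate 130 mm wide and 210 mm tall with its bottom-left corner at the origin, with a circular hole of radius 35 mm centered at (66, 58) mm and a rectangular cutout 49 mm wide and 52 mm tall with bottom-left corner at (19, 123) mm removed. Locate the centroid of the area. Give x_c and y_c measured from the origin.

x_c = 67.44 mm, y_c = 108.29 mm

plate: A = 130 × 210 = 27300.00, centroid at (65.00, 105.00).
hole 1: A = −π·35² = -3848.45, centroid at (66.00, 58.00).
hole 2: A = −(49 × 52) = -2548.00, centroid at (43.50, 149.00).
ΣA = 20903.55 mm²
ΣAx_c = (27300.00)(65.00) + (-3848.45)(66.00) + (-2548.00)(43.50) = 1409664.23 mm³
ΣAy_c = (27300.00)(105.00) + (-3848.45)(58.00) + (-2548.00)(149.00) = 2263637.84 mm³
x_c = 1409664.23 / 20903.55 = 67.44 mm
y_c = 2263637.84 / 20903.55 = 108.29 mm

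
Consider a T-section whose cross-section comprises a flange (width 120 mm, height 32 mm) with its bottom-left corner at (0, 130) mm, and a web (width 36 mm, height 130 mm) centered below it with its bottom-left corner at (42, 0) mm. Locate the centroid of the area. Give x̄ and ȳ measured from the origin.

Part | A | x̄ᵢ | ȳᵢ | A·x̄ᵢ | A·ȳᵢ
web | 4680.00 | 60.00 | 65.00 | 280800.00 | 304200.00
flange | 3840.00 | 60.00 | 146.00 | 230400.00 | 560640.00
Σ | 8520.00 |  |  | 511200.00 | 864840.00
x̄ = 511200.00 / 8520.00 = 60.00 mm
ȳ = 864840.00 / 8520.00 = 101.51 mm

x̄ = 60.00 mm, ȳ = 101.51 mm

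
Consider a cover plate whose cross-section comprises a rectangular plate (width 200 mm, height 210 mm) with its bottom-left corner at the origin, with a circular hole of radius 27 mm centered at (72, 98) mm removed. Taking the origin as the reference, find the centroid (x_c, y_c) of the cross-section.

Part | A | x̄ᵢ | ȳᵢ | A·x̄ᵢ | A·ȳᵢ
plate | 42000.00 | 100.00 | 105.00 | 4200000.00 | 4410000.00
hole | -2290.22 | 72.00 | 98.00 | -164895.92 | -224441.66
Σ | 39709.78 |  |  | 4035104.08 | 4185558.34
x_c = 4035104.08 / 39709.78 = 101.61 mm
y_c = 4185558.34 / 39709.78 = 105.40 mm

x_c = 101.61 mm, y_c = 105.40 mm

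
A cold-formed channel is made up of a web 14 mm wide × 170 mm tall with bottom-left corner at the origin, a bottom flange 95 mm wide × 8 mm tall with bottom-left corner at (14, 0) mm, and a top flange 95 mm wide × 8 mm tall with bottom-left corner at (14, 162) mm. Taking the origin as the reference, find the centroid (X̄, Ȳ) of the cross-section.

X̄ = 28.24 mm, Ȳ = 85.00 mm

web: A = 14 × 170 = 2380.00, centroid at (7.00, 85.00).
bottom flange: A = 95 × 8 = 760.00, centroid at (61.50, 4.00).
top flange: A = 95 × 8 = 760.00, centroid at (61.50, 166.00).
ΣA = 3900.00 mm²
ΣAX̄ = (2380.00)(7.00) + (760.00)(61.50) + (760.00)(61.50) = 110140.00 mm³
ΣAȲ = (2380.00)(85.00) + (760.00)(4.00) + (760.00)(166.00) = 331500.00 mm³
X̄ = 110140.00 / 3900.00 = 28.24 mm
Ȳ = 331500.00 / 3900.00 = 85.00 mm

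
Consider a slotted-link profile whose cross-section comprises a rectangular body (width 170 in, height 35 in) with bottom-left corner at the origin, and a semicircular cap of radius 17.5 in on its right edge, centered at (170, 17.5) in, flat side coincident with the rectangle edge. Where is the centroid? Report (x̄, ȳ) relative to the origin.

rectangular body: A = 170 × 35 = 5950.00, centroid at (85.00, 17.50).
semicircular end: A = ½π·17.5² = 481.06, centroid at (177.43, 17.50).
ΣA = 6431.06 in²
ΣAx̄ = (5950.00)(85.00) + (481.06)(177.43) = 591102.50 in³
ΣAȳ = (5950.00)(17.50) + (481.06)(17.50) = 112543.49 in³
x̄ = 591102.50 / 6431.06 = 91.91 in
ȳ = 112543.49 / 6431.06 = 17.50 in

x̄ = 91.91 in, ȳ = 17.50 in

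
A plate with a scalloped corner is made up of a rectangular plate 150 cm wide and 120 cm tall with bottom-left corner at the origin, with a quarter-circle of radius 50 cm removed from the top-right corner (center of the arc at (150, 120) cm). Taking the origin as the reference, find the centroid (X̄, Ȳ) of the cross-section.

X̄ = 68.42 cm, Ȳ = 55.25 cm

plate: A = 150 × 120 = 18000.00, centroid at (75.00, 60.00).
removed quarter-circle: A = −¼π·50² = -1963.50, centroid at (128.78, 98.78).
ΣA = 16036.50 cm², ΣAX̄ = 1097142.36 cm³, ΣAȲ = 886047.22 cm³.
X̄ = 1097142.36/16036.50 = 68.42 cm; Ȳ = 886047.22/16036.50 = 55.25 cm.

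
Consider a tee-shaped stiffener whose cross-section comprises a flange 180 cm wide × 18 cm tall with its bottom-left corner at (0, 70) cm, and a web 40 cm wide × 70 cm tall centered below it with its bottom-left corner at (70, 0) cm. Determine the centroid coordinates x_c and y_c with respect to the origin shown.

x_c = 90.00 cm, y_c = 58.60 cm

web: A = 40 × 70 = 2800.00, centroid at (90.00, 35.00).
flange: A = 180 × 18 = 3240.00, centroid at (90.00, 79.00).
ΣA = 6040.00 cm²
ΣAx_c = (2800.00)(90.00) + (3240.00)(90.00) = 543600.00 cm³
ΣAy_c = (2800.00)(35.00) + (3240.00)(79.00) = 353960.00 cm³
x_c = 543600.00 / 6040.00 = 90.00 cm
y_c = 353960.00 / 6040.00 = 58.60 cm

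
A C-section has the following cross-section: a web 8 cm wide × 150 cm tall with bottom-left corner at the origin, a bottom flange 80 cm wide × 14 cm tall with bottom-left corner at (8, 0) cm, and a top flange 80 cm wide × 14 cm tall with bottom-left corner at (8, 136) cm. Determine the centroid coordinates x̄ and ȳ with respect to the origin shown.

x̄ = 32.65 cm, ȳ = 75.00 cm

web: A = 8 × 150 = 1200.00, centroid at (4.00, 75.00).
bottom flange: A = 80 × 14 = 1120.00, centroid at (48.00, 7.00).
top flange: A = 80 × 14 = 1120.00, centroid at (48.00, 143.00).
ΣA = 3440.00 cm²
ΣAx̄ = (1200.00)(4.00) + (1120.00)(48.00) + (1120.00)(48.00) = 112320.00 cm³
ΣAȳ = (1200.00)(75.00) + (1120.00)(7.00) + (1120.00)(143.00) = 258000.00 cm³
x̄ = 112320.00 / 3440.00 = 32.65 cm
ȳ = 258000.00 / 3440.00 = 75.00 cm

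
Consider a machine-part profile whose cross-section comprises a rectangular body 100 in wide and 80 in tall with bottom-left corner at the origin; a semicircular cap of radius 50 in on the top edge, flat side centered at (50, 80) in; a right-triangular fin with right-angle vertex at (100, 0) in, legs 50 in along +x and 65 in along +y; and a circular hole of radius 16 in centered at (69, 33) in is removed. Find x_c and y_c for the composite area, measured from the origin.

x_c = 57.30 in, y_c = 56.96 in

Part | A | x̄ᵢ | ȳᵢ | A·x̄ᵢ | A·ȳᵢ
rectangular body | 8000.00 | 50.00 | 40.00 | 400000.00 | 320000.00
semicircular top | 3926.99 | 50.00 | 101.22 | 196349.54 | 397492.60
triangular fin | 1625.00 | 116.67 | 21.67 | 189583.33 | 35208.33
hole | -804.25 | 69.00 | 33.00 | -55493.09 | -26540.17
Σ | 12747.74 |  |  | 730439.78 | 726160.76
x_c = 730439.78 / 12747.74 = 57.30 in
y_c = 726160.76 / 12747.74 = 56.96 in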